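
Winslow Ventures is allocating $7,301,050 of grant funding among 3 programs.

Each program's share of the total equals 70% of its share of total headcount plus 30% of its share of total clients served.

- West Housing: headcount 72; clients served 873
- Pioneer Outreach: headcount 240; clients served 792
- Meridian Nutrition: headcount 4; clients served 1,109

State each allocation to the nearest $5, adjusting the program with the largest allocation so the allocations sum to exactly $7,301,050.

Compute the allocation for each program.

Totals — headcount 316, clients served 2,774.
Combined weights (70% headcount + 30% clients served): West Housing 0.2539; Pioneer Outreach 0.6173; Meridian Nutrition 0.1288.
Pro-rata amounts: West Housing 1,853,780.93; Pioneer Outreach 4,506,923.98; Meridian Nutrition 940,345.10.
After rounding ($5): West Housing $1,853,780; Pioneer Outreach $4,506,925; Meridian Nutrition $940,345. Sum = $7,301,050.
No rounding difference to absorb.

West Housing: $1,853,780 · Pioneer Outreach: $4,506,925 · Meridian Nutrition: $940,345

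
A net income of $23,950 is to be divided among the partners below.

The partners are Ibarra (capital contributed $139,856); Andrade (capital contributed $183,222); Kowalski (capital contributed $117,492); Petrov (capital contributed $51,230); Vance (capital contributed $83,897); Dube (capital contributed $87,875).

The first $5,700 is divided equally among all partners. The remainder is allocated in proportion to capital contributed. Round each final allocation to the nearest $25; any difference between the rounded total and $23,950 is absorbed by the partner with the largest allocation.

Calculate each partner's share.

Ibarra: $4,800 · Andrade: $6,000 · Kowalski: $4,175 · Petrov: $2,350 · Vance: $3,250 · Dube: $3,375

Equal tier: $5,700 ÷ 6 = $950 apiece.
Remainder $18,250 by capital contributed (total 663,572): Ibarra 3,846.41 → $3,850; Andrade 5,039.09 → $5,050; Kowalski 3,231.34 → $3,225; Petrov 1,408.96 → $1,400; Vance 2,307.39 → $2,300; Dube 2,416.80 → $2,425.
Totals: Ibarra $950 + $3,850 = $4,800; Andrade $950 + $5,050 = $6,000; Kowalski $950 + $3,225 = $4,175; Petrov $950 + $1,400 = $2,350; Vance $950 + $2,300 = $3,250; Dube $950 + $2,425 = $3,375.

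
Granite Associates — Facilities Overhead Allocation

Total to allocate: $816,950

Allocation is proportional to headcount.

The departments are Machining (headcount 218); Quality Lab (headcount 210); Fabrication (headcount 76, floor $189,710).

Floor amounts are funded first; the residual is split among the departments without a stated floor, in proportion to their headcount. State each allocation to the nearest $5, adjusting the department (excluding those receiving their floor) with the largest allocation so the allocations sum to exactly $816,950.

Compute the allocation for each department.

Fund the minimums — Fabrication $189,710. Balance $627,240.
Balance split over remaining headcount 428: Machining 319,482.06 → $319,480; Quality Lab 307,757.94 → $307,760.

Machining: $319,480; Quality Lab: $307,760; Fabrication: $189,710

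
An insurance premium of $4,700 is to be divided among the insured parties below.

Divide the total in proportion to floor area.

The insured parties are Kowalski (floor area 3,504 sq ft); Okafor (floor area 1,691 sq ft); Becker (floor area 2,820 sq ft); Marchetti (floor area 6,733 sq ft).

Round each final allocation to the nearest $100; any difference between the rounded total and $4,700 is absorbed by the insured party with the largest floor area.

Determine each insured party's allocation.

Floor area total: 14,748.
Raw shares: Kowalski 3,504/14,748 × $4,700 = 1,116.68; Okafor 1,691/14,748 × $4,700 = 538.90; Becker 2,820/14,748 × $4,700 = 898.70; Marchetti 6,733/14,748 × $4,700 = 2,145.72.
At nearest $100: Kowalski $1,100; Okafor $500; Becker $900; Marchetti $2,100. Sum = $4,600.
Difference $4,700 − $4,600 = +$100 applied to largest floor area (Marchetti): Marchetti becomes $2,200.

Kowalski: $1,100 | Okafor: $500 | Becker: $900 | Marchetti: $2,200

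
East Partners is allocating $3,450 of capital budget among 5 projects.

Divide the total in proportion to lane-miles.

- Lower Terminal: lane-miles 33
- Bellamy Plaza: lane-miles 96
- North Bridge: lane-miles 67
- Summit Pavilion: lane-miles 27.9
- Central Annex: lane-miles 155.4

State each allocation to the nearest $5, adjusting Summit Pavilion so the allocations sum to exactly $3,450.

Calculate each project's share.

Lower Terminal: $300 | Bellamy Plaza: $875 | North Bridge: $610 | Summit Pavilion: $250 | Central Annex: $1,415

Lane-miles total: 379.3.
Pro-rata amounts: Lower Terminal 33/379.3 × $3,450 = 300.16; Bellamy Plaza 96/379.3 × $3,450 = 873.19; North Bridge 67/379.3 × $3,450 = 609.41; Summit Pavilion 27.9/379.3 × $3,450 = 253.77; Central Annex 155.4/379.3 × $3,450 = 1,413.47.
At nearest $5: Lower Terminal $300; Bellamy Plaza $875; North Bridge $610; Summit Pavilion $255; Central Annex $1,415. Sum = $3,455.
Difference $3,450 − $3,455 = −$5 applied to Summit Pavilion: Summit Pavilion becomes $250.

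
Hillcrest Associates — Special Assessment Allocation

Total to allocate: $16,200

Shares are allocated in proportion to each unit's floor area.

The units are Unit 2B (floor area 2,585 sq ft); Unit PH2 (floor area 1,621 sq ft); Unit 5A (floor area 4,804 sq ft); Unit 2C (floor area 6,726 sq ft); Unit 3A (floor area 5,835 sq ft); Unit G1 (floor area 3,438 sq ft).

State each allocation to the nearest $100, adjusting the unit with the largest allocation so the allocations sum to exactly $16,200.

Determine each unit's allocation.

Combined floor area = 25,009.
Unrounded shares: Unit 2B 2,585/25,009 × $16,200 = 1,674.48; Unit PH2 1,621/25,009 × $16,200 = 1,050.03; Unit 5A 4,804/25,009 × $16,200 = 3,111.87; Unit 2C 6,726/25,009 × $16,200 = 4,356.88; Unit 3A 5,835/25,009 × $16,200 = 3,779.72; Unit G1 3,438/25,009 × $16,200 = 2,227.02.
Rounded to nearest $100: Unit 2B $1,700; Unit PH2 $1,100; Unit 5A $3,100; Unit 2C $4,400; Unit 3A $3,800; Unit G1 $2,200. Sum = $16,300.
Difference $16,200 − $16,300 = −$100 applied to largest allocation (Unit 2C): Unit 2C becomes $4,300.

Unit 2B: $1,700 | Unit PH2: $1,100 | Unit 5A: $3,100 | Unit 2C: $4,300 | Unit 3A: $3,800 | Unit G1: $2,200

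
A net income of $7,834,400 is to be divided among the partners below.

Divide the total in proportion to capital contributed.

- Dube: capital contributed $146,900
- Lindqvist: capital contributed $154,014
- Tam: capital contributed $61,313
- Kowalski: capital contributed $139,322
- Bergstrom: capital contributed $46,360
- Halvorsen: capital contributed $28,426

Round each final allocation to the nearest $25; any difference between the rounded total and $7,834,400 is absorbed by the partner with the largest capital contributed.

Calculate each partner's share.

Total capital contributed = 146,900 + 154,014 + 61,313 + 139,322 + 46,360 + 28,426 = 576,335.
Raw shares: Dube 1,996,882.65; Lindqvist 2,093,586.68; Tam 833,457.22; Kowalski 1,893,871.23; Bergstrom 630,193.87; Halvorsen 386,408.35.
After rounding ($25): Dube $1,996,875; Lindqvist $2,093,575; Tam $833,450; Kowalski $1,893,875; Bergstrom $630,200; Halvorsen $386,400. Sum = $7,834,375.
Difference $7,834,400 − $7,834,375 = +$25 applied to largest capital contributed (Lindqvist): Lindqvist becomes $2,093,600.

Dube: $1,996,875 · Lindqvist: $2,093,600 · Tam: $833,450 · Kowalski: $1,893,875 · Bergstrom: $630,200 · Halvorsen: $386,400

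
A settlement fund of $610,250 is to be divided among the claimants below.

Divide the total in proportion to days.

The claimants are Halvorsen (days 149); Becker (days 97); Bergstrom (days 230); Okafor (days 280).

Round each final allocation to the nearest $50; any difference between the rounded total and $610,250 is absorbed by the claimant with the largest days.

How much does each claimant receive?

Halvorsen: $120,250; Becker: $78,300; Bergstrom: $185,650; Okafor: $226,050

Sum of days: 756.
Pro-rata amounts: Halvorsen 149/756 × $610,250 = 120,274.14; Becker 97/756 × $610,250 = 78,299.27; Bergstrom 230/756 × $610,250 = 185,658.07; Okafor 280/756 × $610,250 = 226,018.52.
Rounded to nearest $50: Halvorsen $120,250; Becker $78,300; Bergstrom $185,650; Okafor $226,000. Sum = $610,200.
Difference $610,250 − $610,200 = +$50 applied to largest days (Okafor): Okafor becomes $226,050.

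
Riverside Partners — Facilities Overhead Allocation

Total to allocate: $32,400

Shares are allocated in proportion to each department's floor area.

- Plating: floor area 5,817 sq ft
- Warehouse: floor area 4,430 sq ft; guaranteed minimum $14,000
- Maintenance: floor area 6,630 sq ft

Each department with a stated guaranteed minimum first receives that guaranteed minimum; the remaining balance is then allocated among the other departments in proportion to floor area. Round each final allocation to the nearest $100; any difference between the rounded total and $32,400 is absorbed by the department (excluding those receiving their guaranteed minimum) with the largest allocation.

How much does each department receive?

Plating: $8,600 · Warehouse: $14,000 · Maintenance: $9,800

Minimums first: Warehouse $14,000. Balance $18,400.
Balance split over remaining floor area 12,447: Plating 8,599.08 → $8,600; Maintenance 9,800.92 → $9,800.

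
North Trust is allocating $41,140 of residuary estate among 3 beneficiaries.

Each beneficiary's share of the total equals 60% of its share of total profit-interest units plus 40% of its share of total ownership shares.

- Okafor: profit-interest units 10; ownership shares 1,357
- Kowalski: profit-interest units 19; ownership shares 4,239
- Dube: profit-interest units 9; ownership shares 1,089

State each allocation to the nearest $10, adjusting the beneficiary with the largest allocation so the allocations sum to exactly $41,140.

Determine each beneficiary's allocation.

Profit-interest units total 38; ownership shares total 6,685.
Blended shares (60% profit-interest units + 40% ownership shares): Okafor 0.2391; Kowalski 0.5536; Dube 0.2073.
Proportional shares: Okafor 9,836.22; Kowalski 22,776.85; Dube 8,526.93.
At nearest $10: Okafor $9,840; Kowalski $22,780; Dube $8,530. Sum = $41,150.
Difference $41,140 − $41,150 = −$10 applied to largest allocation (Kowalski): Kowalski becomes $22,770.

Okafor: $9,840 · Kowalski: $22,770 · Dube: $8,530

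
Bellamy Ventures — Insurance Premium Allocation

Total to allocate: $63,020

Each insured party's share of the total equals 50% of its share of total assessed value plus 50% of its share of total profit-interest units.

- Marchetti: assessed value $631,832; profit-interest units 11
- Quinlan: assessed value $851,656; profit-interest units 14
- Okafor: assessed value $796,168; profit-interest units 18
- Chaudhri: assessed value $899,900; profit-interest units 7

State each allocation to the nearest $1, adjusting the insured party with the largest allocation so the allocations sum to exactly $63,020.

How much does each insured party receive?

Totals — assessed value 3,179,556, profit-interest units 50.
Combined weights (50% assessed value + 50% profit-interest units): Marchetti 0.2094; Quinlan 0.2739; Okafor 0.3052; Chaudhri 0.2115.
Unrounded shares: Marchetti 13,193.77; Quinlan 17,262.87; Okafor 19,233.78; Chaudhri 13,329.58.
Rounded to nearest $1: Marchetti $13,194; Quinlan $17,263; Okafor $19,234; Chaudhri $13,330. Sum = $63,021.
Difference $63,020 − $63,021 = −$1 applied to largest allocation (Okafor): Okafor becomes $19,233.

Marchetti: $13,194 · Quinlan: $17,263 · Okafor: $19,233 · Chaudhri: $13,330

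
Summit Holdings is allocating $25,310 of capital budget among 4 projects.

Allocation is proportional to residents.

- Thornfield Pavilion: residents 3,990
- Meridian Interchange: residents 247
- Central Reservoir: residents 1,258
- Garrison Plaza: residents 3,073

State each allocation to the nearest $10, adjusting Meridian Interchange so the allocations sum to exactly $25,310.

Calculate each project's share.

Sum of residents: 8,568.
Unrounded shares: Thornfield Pavilion 3,990/8,568 × $25,310 = 11,786.52; Meridian Interchange 247/8,568 × $25,310 = 729.64; Central Reservoir 1,258/8,568 × $25,310 = 3,716.15; Garrison Plaza 3,073/8,568 × $25,310 = 9,077.69.
After rounding ($10): Thornfield Pavilion $11,790; Meridian Interchange $730; Central Reservoir $3,720; Garrison Plaza $9,080. Sum = $25,320.
Difference $25,310 − $25,320 = −$10 applied to Meridian Interchange: Meridian Interchange becomes $720.

Thornfield Pavilion: $11,790 · Meridian Interchange: $720 · Central Reservoir: $3,720 · Garrison Plaza: $9,080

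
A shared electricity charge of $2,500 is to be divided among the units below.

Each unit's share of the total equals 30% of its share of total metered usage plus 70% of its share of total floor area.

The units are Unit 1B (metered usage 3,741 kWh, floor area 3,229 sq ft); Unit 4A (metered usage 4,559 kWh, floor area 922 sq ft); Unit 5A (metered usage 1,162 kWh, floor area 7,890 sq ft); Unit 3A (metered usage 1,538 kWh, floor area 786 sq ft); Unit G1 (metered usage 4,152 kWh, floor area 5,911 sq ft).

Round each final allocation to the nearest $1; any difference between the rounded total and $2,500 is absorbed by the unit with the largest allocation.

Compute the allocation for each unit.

Totals — metered usage 15,152, floor area 18,738.
Composite weights (30% metered usage + 70% floor area): Unit 1B 0.1947; Unit 4A 0.1247; Unit 5A 0.3178; Unit 3A 0.0598; Unit G1 0.3030.
Pro-rata amounts: Unit 1B 486.74; Unit 4A 311.77; Unit 5A 794.39; Unit 3A 149.54; Unit G1 757.56.
At nearest $1: Unit 1B $487; Unit 4A $312; Unit 5A $794; Unit 3A $150; Unit G1 $758. Sum = $2,501.
Difference $2,500 − $2,501 = −$1 applied to largest allocation (Unit 5A): Unit 5A becomes $793.

Unit 1B: $487 | Unit 4A: $312 | Unit 5A: $793 | Unit 3A: $150 | Unit G1: $758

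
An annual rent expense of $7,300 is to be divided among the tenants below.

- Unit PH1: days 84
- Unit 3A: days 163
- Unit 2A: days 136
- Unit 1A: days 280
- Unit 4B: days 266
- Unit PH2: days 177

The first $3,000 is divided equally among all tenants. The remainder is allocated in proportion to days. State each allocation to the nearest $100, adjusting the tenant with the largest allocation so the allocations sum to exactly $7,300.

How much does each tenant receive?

Unit PH1: $800 | Unit 3A: $1,100 | Unit 2A: $1,000 | Unit 1A: $1,700 | Unit 4B: $1,500 | Unit PH2: $1,200

Equal tier: $3,000 ÷ 6 = $500 apiece.
Remainder $4,300 by days (total 1,106): Unit PH1 326.58 → $300; Unit 3A 633.73 → $600; Unit 2A 528.75 → $500; Unit 1A 1,088.61 → $1,100; Unit 4B 1,034.18 → $1,000; Unit PH2 688.16 → $700.
Rounding difference +$100 on remainder applied to Unit 1A.
Totals: Unit PH1 $500 + $300 = $800; Unit 3A $500 + $600 = $1,100; Unit 2A $500 + $500 = $1,000; Unit 1A $500 + $1,200 = $1,700; Unit 4B $500 + $1,000 = $1,500; Unit PH2 $500 + $700 = $1,200.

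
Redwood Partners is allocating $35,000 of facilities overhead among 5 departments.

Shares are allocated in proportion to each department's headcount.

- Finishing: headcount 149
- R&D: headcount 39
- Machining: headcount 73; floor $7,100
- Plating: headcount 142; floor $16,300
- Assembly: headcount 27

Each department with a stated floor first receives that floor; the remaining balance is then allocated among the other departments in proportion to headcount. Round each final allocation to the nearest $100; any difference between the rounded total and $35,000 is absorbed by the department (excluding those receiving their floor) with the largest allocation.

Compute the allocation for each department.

Finishing: $8,000 · R&D: $2,100 · Machining: $7,100 · Plating: $16,300 · Assembly: $1,500

Minimums first: Machining $7,100; Plating $16,300. Balance $11,600.
Balance split over remaining headcount 215: Finishing 8,039.07 → $8,000; R&D 2,104.19 → $2,100; Assembly 1,456.74 → $1,500.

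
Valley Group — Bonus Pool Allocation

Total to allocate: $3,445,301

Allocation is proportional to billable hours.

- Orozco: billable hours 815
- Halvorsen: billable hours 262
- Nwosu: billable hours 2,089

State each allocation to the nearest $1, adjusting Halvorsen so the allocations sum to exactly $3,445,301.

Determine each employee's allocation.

Total billable hours = 3,166.
Raw shares: Orozco 815/3,166 × $3,445,301 = 886,898.39; Halvorsen 262/3,166 × $3,445,301 = 285,113.35; Nwosu 2,089/3,166 × $3,445,301 = 2,273,289.26.
Rounded to nearest $1: Orozco $886,898; Halvorsen $285,113; Nwosu $2,273,289. Sum = $3,445,300.
Difference $3,445,301 − $3,445,300 = +$1 applied to Halvorsen: Halvorsen becomes $285,114.

Orozco: $886,898; Halvorsen: $285,114; Nwosu: $2,273,289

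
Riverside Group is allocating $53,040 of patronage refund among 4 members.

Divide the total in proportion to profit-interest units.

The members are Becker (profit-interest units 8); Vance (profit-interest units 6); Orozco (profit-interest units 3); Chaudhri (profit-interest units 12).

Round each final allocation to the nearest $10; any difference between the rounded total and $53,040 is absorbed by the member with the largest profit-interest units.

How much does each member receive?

Becker: $14,630 · Vance: $10,970 · Orozco: $5,490 · Chaudhri: $21,950

Total profit-interest units = 8 + 6 + 3 + 12 = 29.
Unrounded shares: Becker 14,631.72; Vance 10,973.79; Orozco 5,486.90; Chaudhri 21,947.59.
After rounding ($10): Becker $14,630; Vance $10,970; Orozco $5,490; Chaudhri $21,950. Sum = $53,040.
Sum already equals the total — no adjustment.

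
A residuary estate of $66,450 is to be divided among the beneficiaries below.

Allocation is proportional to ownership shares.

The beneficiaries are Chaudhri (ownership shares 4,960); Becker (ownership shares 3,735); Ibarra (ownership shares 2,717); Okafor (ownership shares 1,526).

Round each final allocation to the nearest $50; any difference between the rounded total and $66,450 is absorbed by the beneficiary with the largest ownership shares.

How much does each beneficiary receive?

Combined ownership shares = 4,960 + 3,735 + 2,717 + 1,526 = 12,938.
Pro-rata amounts: Chaudhri 25,474.73; Becker 19,183.08; Ibarra 13,954.60; Okafor 7,837.59.
At nearest $50: Chaudhri $25,450; Becker $19,200; Ibarra $13,950; Okafor $7,850. Sum = $66,450.
No rounding difference to absorb.

Chaudhri: $25,450; Becker: $19,200; Ibarra: $13,950; Okafor: $7,850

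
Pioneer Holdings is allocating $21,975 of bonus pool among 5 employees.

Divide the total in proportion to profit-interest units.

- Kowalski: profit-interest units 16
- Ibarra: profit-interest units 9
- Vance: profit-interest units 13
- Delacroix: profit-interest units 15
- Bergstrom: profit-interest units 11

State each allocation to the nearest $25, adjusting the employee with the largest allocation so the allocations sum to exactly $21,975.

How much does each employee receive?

Combined profit-interest units = 64.
Raw shares: Kowalski 16/64 × $21,975 = 5,493.75; Ibarra 9/64 × $21,975 = 3,090.23; Vance 13/64 × $21,975 = 4,463.67; Delacroix 15/64 × $21,975 = 5,150.39; Bergstrom 11/64 × $21,975 = 3,776.95.
At nearest $25: Kowalski $5,500; Ibarra $3,100; Vance $4,475; Delacroix $5,150; Bergstrom $3,775. Sum = $22,000.
Difference $21,975 − $22,000 = −$25 applied to largest allocation (Kowalski): Kowalski becomes $5,475.

Kowalski: $5,475; Ibarra: $3,100; Vance: $4,475; Delacroix: $5,150; Bergstrom: $3,775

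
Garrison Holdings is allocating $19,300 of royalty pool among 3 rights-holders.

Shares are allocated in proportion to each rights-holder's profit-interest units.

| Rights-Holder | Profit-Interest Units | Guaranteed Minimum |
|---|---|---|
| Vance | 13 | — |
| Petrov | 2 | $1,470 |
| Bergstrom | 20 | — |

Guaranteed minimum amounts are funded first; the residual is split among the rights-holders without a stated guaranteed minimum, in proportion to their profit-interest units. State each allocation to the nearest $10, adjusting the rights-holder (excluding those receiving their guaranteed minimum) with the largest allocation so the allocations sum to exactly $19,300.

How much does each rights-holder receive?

Guaranteed amounts: Petrov $1,470. Balance $17,830.
Balance split over remaining profit-interest units 33: Vance 7,023.94 → $7,020; Bergstrom 10,806.06 → $10,810.

Vance: $7,020 | Petrov: $1,470 | Bergstrom: $10,810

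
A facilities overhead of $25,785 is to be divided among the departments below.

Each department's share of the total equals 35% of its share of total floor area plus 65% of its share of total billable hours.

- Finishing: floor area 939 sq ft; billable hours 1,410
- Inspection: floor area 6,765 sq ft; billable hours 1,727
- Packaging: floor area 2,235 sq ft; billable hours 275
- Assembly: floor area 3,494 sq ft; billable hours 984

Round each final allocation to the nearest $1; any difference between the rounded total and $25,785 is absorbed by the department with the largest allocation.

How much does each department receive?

Finishing: $6,007; Inspection: $11,129; Packaging: $2,550; Assembly: $6,099

Floor area total 13,433; billable hours total 4,396.
Composite weights (35% floor area + 65% billable hours): Finishing 0.2330; Inspection 0.4316; Packaging 0.0989; Assembly 0.2365.
Unrounded shares: Finishing 6,006.64; Inspection 11,129.34; Packaging 2,550.02; Assembly 6,099.00.
At nearest $1: Finishing $6,007; Inspection $11,129; Packaging $2,550; Assembly $6,099. Sum = $25,785.
Rounded total matches; no reconciliation needed.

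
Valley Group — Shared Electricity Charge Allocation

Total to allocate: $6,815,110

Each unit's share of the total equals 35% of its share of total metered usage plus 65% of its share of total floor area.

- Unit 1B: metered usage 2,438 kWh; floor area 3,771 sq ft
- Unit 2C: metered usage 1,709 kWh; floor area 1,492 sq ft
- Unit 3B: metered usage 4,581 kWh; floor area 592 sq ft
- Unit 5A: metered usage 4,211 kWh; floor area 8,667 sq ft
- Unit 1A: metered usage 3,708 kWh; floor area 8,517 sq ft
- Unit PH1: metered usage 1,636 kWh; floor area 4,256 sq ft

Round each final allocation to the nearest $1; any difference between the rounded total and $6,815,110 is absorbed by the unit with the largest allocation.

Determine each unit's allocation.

Unit 1B: $930,085 · Unit 2C: $465,107 · Unit 3B: $693,738 · Unit 5A: $1,955,991 · Unit 1A: $1,866,024 · Unit PH1: $904,165

Metered usage total 18,283; floor area total 27,295.
Blended shares (35% metered usage + 65% floor area): Unit 1B 0.1365; Unit 2C 0.0682; Unit 3B 0.1018; Unit 5A 0.2870; Unit 1A 0.2738; Unit PH1 0.1327.
Raw shares: Unit 1B 930,084.87; Unit 2C 465,107.41; Unit 3B 693,737.58; Unit 5A 1,955,991.65; Unit 1A 1,866,023.70; Unit PH1 904,164.78.
At nearest $1: Unit 1B $930,085; Unit 2C $465,107; Unit 3B $693,738; Unit 5A $1,955,992; Unit 1A $1,866,024; Unit PH1 $904,165. Sum = $6,815,111.
Difference $6,815,110 − $6,815,111 = −$1 applied to largest allocation (Unit 5A): Unit 5A becomes $1,955,991.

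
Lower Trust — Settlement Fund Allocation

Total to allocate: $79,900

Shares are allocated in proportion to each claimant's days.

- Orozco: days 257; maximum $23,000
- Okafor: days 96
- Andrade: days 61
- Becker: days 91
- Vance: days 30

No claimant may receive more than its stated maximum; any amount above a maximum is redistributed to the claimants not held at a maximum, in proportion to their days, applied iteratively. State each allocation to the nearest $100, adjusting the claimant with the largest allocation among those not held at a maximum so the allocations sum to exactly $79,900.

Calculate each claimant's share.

Total days = 535.
Proportional shares (ignoring caps): Orozco 38,381.87; Okafor 14,337.20; Andrade 9,110.09; Becker 13,590.47; Vance 4,480.37.
Cap binds for Orozco ($23,000); balance $56,900 reallocated over remaining days 278.
Remaining shares: Okafor 19,648.92 → $19,600; Andrade 12,485.25 → $12,500; Becker 18,625.54 → $18,600; Vance 6,140.29 → $6,100.
Rounding difference +$100 applied to Okafor → $19,700.

Orozco: $23,000; Okafor: $19,700; Andrade: $12,500; Becker: $18,600; Vance: $6,100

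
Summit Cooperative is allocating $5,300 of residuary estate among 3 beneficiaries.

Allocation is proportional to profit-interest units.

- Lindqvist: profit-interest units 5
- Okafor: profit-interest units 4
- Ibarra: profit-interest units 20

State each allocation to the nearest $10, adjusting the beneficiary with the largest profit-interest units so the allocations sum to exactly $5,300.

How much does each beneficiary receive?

Lindqvist: $910 | Okafor: $730 | Ibarra: $3,660

Sum of profit-interest units: 5 + 4 + 20 = 29.
Pro-rata amounts: Lindqvist 913.79; Okafor 731.03; Ibarra 3,655.17.
After rounding ($10): Lindqvist $910; Okafor $730; Ibarra $3,660. Sum = $5,300.
No rounding difference to absorb.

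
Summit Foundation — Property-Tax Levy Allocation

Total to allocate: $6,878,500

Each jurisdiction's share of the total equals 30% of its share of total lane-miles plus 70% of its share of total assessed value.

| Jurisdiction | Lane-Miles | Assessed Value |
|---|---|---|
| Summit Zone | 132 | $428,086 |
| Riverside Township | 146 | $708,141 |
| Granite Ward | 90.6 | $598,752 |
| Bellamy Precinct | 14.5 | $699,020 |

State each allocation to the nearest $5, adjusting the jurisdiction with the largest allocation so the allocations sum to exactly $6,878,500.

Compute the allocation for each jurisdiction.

Summit Zone: $1,557,855 · Riverside Township: $2,187,270 · Granite Ward: $1,672,465 · Bellamy Precinct: $1,460,910

Lane-miles total 383.1; assessed value total 2,433,999.
Blended shares (30% lane-miles + 70% assessed value): Summit Zone 0.2265; Riverside Township 0.3180; Granite Ward 0.2431; Bellamy Precinct 0.2124.
Proportional shares: Summit Zone 1,557,853.79; Riverside Township 2,187,270.44; Granite Ward 1,672,467.06; Bellamy Precinct 1,460,908.71.
Rounded to nearest $5: Summit Zone $1,557,855; Riverside Township $2,187,270; Granite Ward $1,672,465; Bellamy Precinct $1,460,910. Sum = $6,878,500.
Sum already equals the total — no adjustment.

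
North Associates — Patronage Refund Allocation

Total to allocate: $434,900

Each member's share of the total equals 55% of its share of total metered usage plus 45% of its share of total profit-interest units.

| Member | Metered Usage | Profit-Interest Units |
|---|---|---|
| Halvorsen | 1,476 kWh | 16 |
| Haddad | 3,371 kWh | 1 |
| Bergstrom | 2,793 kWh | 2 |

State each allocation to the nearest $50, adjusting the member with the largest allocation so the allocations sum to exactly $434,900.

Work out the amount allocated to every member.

Halvorsen: $211,000 | Haddad: $115,850 | Bergstrom: $108,050

Metered usage total 7,640; profit-interest units total 19.
Composite weights (55% metered usage + 45% profit-interest units): Halvorsen 0.4852; Haddad 0.2664; Bergstrom 0.2484.
Raw shares: Halvorsen 211,015.18; Haddad 115,840.36; Bergstrom 108,044.46.
After rounding ($50): Halvorsen $211,000; Haddad $115,850; Bergstrom $108,050. Sum = $434,900.
Sum already equals the total — no adjustment.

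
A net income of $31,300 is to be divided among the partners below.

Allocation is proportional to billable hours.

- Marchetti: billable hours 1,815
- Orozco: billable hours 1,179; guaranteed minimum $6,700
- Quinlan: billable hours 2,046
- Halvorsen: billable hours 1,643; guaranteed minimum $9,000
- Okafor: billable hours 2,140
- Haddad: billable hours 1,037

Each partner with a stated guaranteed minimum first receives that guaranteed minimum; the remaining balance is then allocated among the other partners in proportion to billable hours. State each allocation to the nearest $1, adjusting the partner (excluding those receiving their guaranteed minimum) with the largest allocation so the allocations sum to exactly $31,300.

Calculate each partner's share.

Guaranteed amounts: Orozco $6,700; Halvorsen $9,000. Residual $15,600.
Residual split over remaining billable hours 7,038: Marchetti 4,023.02 → $4,023; Quinlan 4,535.04 → $4,535; Okafor 4,743.39 → $4,743; Haddad 2,298.55 → $2,299.

Marchetti: $4,023; Orozco: $6,700; Quinlan: $4,535; Halvorsen: $9,000; Okafor: $4,743; Haddad: $2,299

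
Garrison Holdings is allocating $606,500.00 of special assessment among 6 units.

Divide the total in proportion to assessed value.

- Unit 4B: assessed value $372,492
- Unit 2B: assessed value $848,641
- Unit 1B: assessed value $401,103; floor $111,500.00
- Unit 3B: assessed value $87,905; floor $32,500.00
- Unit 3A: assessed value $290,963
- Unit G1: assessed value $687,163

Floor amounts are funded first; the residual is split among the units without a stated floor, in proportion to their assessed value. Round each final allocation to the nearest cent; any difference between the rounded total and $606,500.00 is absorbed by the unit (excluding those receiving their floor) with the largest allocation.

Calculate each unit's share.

Fund the minimums — Unit 1B $111,500.00; Unit 3B $32,500.00. Balance $462,500.00.
Balance split over remaining assessed value 2,199,259: Unit 4B 78,334.3617 → $78,334.36; Unit 2B 178,467.5941 → $178,467.59; Unit 3A 61,188.9675 → $61,188.97; Unit G1 144,509.0767 → $144,509.08.

Unit 4B: $78,334.36 | Unit 2B: $178,467.59 | Unit 1B: $111,500.00 | Unit 3B: $32,500.00 | Unit 3A: $61,188.97 | Unit G1: $144,509.08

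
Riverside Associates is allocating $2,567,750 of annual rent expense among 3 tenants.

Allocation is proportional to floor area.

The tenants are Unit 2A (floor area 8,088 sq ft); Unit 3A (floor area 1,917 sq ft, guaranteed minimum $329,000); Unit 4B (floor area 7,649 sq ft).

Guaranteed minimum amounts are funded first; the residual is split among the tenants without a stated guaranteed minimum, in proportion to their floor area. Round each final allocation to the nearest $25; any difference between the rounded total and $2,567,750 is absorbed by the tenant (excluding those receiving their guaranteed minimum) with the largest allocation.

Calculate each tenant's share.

Guaranteed amounts: Unit 3A $329,000. Residual $2,238,750.
Residual split over remaining floor area 15,737: Unit 2A 1,150,601.13 → $1,150,600; Unit 4B 1,088,148.87 → $1,088,150.

Unit 2A: $1,150,600 · Unit 3A: $329,000 · Unit 4B: $1,088,150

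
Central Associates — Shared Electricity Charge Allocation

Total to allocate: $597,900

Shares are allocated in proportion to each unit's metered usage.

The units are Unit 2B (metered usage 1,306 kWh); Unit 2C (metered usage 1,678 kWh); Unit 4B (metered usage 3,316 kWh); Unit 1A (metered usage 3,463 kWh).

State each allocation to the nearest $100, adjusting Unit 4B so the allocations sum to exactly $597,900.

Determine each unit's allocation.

Sum of metered usage: 9,763.
Proportional shares: Unit 2B 1,306/9,763 × $597,900 = 79,981.30; Unit 2C 1,678/9,763 × $597,900 = 102,763.11; Unit 4B 3,316/9,763 × $597,900 = 203,076.55; Unit 1A 3,463/9,763 × $597,900 = 212,079.04.
At nearest $100: Unit 2B $80,000; Unit 2C $102,800; Unit 4B $203,100; Unit 1A $212,100. Sum = $598,000.
Difference $597,900 − $598,000 = −$100 applied to Unit 4B: Unit 4B becomes $203,000.

Unit 2B: $80,000 | Unit 2C: $102,800 | Unit 4B: $203,000 | Unit 1A: $212,100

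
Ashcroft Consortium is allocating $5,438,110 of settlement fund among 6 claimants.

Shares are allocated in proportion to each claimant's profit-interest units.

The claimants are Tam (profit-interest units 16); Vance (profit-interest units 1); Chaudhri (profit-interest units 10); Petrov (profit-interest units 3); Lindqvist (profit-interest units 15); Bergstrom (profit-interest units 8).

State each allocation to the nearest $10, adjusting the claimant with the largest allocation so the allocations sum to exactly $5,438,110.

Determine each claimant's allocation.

Tam: $1,641,680 · Vance: $102,610 · Chaudhri: $1,026,060 · Petrov: $307,820 · Lindqvist: $1,539,090 · Bergstrom: $820,850

Combined profit-interest units = 53.
Raw shares: Tam 16/53 × $5,438,110 = 1,641,693.58; Vance 1/53 × $5,438,110 = 102,605.85; Chaudhri 10/53 × $5,438,110 = 1,026,058.49; Petrov 3/53 × $5,438,110 = 307,817.55; Lindqvist 15/53 × $5,438,110 = 1,539,087.74; Bergstrom 8/53 × $5,438,110 = 820,846.79.
After rounding ($10): Tam $1,641,690; Vance $102,610; Chaudhri $1,026,060; Petrov $307,820; Lindqvist $1,539,090; Bergstrom $820,850. Sum = $5,438,120.
Difference $5,438,110 − $5,438,120 = −$10 applied to largest allocation (Tam): Tam becomes $1,641,680.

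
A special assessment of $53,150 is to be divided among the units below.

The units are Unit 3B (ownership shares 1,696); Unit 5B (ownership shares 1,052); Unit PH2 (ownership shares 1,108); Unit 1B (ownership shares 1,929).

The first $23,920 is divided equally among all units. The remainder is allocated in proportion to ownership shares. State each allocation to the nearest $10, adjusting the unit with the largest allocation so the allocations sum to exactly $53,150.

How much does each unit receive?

$23,920 shared equally gives $5,980 per unit.
Remainder $29,230 by ownership shares (total 5,785): Unit 3B 8,569.42 → $8,570; Unit 5B 5,315.46 → $5,320; Unit PH2 5,598.42 → $5,600; Unit 1B 9,746.70 → $9,750.
Rounding difference −$10 on remainder applied to Unit 1B.
Totals: Unit 3B $5,980 + $8,570 = $14,550; Unit 5B $5,980 + $5,320 = $11,300; Unit PH2 $5,980 + $5,600 = $11,580; Unit 1B $5,980 + $9,740 = $15,720.

Unit 3B: $14,550 · Unit 5B: $11,300 · Unit PH2: $11,580 · Unit 1B: $15,720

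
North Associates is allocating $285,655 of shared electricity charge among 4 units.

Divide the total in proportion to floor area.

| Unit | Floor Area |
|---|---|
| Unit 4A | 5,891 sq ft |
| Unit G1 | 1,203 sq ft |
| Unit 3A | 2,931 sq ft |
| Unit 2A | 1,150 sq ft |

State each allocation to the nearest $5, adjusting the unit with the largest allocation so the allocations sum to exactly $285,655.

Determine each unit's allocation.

Unit 4A: $150,590; Unit G1: $30,750; Unit 3A: $74,920; Unit 2A: $29,395

Combined floor area = 11,175.
Unrounded shares: Unit 4A 5,891/11,175 × $285,655 = 150,585.56; Unit G1 1,203/11,175 × $285,655 = 30,751.05; Unit 3A 2,931/11,175 × $285,655 = 74,922.13; Unit 2A 1,150/11,175 × $285,655 = 29,396.26.
Rounded to nearest $5: Unit 4A $150,585; Unit G1 $30,750; Unit 3A $74,920; Unit 2A $29,395. Sum = $285,650.
Difference $285,655 − $285,650 = +$5 applied to largest allocation (Unit 4A): Unit 4A becomes $150,590.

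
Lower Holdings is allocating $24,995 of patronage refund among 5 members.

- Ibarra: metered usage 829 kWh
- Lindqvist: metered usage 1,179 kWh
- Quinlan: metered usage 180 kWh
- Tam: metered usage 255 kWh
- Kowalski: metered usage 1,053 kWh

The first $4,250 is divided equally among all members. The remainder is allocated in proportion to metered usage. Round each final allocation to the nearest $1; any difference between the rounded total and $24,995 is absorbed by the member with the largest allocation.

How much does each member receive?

First tranche $4,250 split equally: $850 each.
Remainder $20,745 by metered usage (total 3,496): Ibarra 4,919.22 → $4,919; Lindqvist 6,996.10 → $6,996; Quinlan 1,068.11 → $1,068; Tam 1,513.15 → $1,513; Kowalski 6,248.42 → $6,248.
Rounding difference +$1 on remainder applied to Lindqvist.
Totals: Ibarra $850 + $4,919 = $5,769; Lindqvist $850 + $6,997 = $7,847; Quinlan $850 + $1,068 = $1,918; Tam $850 + $1,513 = $2,363; Kowalski $850 + $6,248 = $7,098.

Ibarra: $5,769; Lindqvist: $7,847; Quinlan: $1,918; Tam: $2,363; Kowalski: $7,098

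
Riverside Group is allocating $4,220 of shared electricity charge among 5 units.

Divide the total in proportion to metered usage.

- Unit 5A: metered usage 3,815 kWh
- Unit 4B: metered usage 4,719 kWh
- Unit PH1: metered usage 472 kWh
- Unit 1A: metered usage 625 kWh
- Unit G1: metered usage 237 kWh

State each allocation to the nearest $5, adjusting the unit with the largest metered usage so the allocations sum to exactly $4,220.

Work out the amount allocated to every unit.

Unit 5A: $1,630 · Unit 4B: $2,025 · Unit PH1: $200 · Unit 1A: $265 · Unit G1: $100

Sum of metered usage: 3,815 + 4,719 + 472 + 625 + 237 = 9,868.
Pro-rata amounts: Unit 5A 1,631.47; Unit 4B 2,018.06; Unit PH1 201.85; Unit 1A 267.28; Unit G1 101.35.
After rounding ($5): Unit 5A $1,630; Unit 4B $2,020; Unit PH1 $200; Unit 1A $265; Unit G1 $100. Sum = $4,215.
Difference $4,220 − $4,215 = +$5 applied to largest metered usage (Unit 4B): Unit 4B becomes $2,025.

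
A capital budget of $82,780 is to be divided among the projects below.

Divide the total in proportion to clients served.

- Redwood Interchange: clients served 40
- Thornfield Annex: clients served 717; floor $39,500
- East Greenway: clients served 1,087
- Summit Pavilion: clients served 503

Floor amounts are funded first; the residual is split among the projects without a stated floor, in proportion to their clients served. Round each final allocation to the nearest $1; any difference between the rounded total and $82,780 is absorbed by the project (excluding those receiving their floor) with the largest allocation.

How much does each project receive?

Redwood Interchange: $1,062 | Thornfield Annex: $39,500 | East Greenway: $28,862 | Summit Pavilion: $13,356

Minimums first: Thornfield Annex $39,500. Balance $43,280.
Balance split over remaining clients served 1,630: Redwood Interchange 1,062.09 → $1,062; East Greenway 28,862.18 → $28,862; Summit Pavilion 13,355.73 → $13,356.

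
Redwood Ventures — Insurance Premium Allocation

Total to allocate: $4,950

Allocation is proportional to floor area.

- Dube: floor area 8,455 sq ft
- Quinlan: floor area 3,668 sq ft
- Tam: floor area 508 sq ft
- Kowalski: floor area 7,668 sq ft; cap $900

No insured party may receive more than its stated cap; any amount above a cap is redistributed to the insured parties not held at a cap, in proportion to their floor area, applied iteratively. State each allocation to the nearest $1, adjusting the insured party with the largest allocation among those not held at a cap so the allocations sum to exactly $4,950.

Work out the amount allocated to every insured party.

Dube: $2,711 · Quinlan: $1,176 · Tam: $163 · Kowalski: $900

Floor area total: 20,299.
Pro-rata shares before constraints: Dube 2,061.79; Quinlan 894.46; Tam 123.88; Kowalski 1,869.88.
Cap binds for Kowalski ($900); remaining pool $4,050 reallocated over remaining floor area 12,631.
Remaining shares: Dube 2,711.01 → $2,711; Quinlan 1,176.11 → $1,176; Tam 162.88 → $163.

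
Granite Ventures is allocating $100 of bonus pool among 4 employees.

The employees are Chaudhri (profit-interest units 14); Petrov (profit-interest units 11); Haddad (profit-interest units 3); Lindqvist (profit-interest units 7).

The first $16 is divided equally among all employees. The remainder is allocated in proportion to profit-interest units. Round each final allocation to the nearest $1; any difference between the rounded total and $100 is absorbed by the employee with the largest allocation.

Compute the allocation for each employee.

Chaudhri: $38 | Petrov: $30 | Haddad: $11 | Lindqvist: $21

$16 shared equally gives $4 per employee.
Remainder $84 by profit-interest units (total 35): Chaudhri 33.60 → $34; Petrov 26.40 → $26; Haddad 7.20 → $7; Lindqvist 16.80 → $17.
Totals: Chaudhri $4 + $34 = $38; Petrov $4 + $26 = $30; Haddad $4 + $7 = $11; Lindqvist $4 + $17 = $21.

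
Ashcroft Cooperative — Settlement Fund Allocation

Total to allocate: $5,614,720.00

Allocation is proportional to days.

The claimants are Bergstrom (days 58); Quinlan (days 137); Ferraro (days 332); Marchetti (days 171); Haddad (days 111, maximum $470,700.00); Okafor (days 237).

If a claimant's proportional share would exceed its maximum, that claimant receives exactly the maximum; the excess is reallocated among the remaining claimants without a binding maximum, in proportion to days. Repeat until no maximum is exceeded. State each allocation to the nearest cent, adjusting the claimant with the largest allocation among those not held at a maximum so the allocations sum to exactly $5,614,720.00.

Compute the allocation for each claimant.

Days total: 1,046.
Proportional shares (ignoring caps): Bergstrom 311,332.4665; Quinlan 735,388.7572; Ferraro 1,782,109.9809; Marchetti 917,893.9962; Haddad 595,825.9273; Okafor 1,272,168.8719.
Held at cap: Haddad ($470,700.00); residual $5,144,020.00 reallocated over remaining days 935.
Shares after redistribution: Bergstrom 319,094.2888 → $319,094.29; Quinlan 753,722.7166 → $753,722.72; Ferraro 1,826,539.7219 → $1,826,539.72; Marchetti 940,777.9893 → $940,777.99; Okafor 1,303,885.2834 → $1,303,885.28.

Bergstrom: $319,094.29 | Quinlan: $753,722.72 | Ferraro: $1,826,539.72 | Marchetti: $940,777.99 | Haddad: $470,700.00 | Okafor: $1,303,885.28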